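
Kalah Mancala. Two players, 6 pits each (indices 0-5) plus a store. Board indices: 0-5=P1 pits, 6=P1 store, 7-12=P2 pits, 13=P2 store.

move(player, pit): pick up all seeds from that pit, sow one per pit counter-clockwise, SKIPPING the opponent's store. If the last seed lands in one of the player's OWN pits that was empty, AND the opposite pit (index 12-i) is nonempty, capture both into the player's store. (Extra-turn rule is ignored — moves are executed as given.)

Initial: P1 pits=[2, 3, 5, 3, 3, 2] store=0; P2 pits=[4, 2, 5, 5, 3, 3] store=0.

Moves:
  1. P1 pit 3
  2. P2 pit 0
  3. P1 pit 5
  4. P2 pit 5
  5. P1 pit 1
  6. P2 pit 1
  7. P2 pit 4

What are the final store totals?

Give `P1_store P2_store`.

Move 1: P1 pit3 -> P1=[2,3,5,0,4,3](1) P2=[4,2,5,5,3,3](0)
Move 2: P2 pit0 -> P1=[2,3,5,0,4,3](1) P2=[0,3,6,6,4,3](0)
Move 3: P1 pit5 -> P1=[2,3,5,0,4,0](2) P2=[1,4,6,6,4,3](0)
Move 4: P2 pit5 -> P1=[3,4,5,0,4,0](2) P2=[1,4,6,6,4,0](1)
Move 5: P1 pit1 -> P1=[3,0,6,1,5,0](4) P2=[0,4,6,6,4,0](1)
Move 6: P2 pit1 -> P1=[0,0,6,1,5,0](4) P2=[0,0,7,7,5,0](5)
Move 7: P2 pit4 -> P1=[1,1,7,1,5,0](4) P2=[0,0,7,7,0,1](6)

Answer: 4 6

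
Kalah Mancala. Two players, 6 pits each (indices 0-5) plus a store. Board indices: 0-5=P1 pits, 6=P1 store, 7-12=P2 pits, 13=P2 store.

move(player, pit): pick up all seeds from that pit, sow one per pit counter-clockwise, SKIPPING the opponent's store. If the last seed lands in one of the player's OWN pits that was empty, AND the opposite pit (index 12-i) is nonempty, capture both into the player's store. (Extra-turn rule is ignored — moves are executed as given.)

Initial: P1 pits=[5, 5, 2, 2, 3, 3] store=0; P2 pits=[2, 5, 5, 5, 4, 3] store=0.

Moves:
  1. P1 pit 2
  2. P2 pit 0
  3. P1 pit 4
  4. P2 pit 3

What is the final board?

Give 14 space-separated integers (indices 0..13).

Move 1: P1 pit2 -> P1=[5,5,0,3,4,3](0) P2=[2,5,5,5,4,3](0)
Move 2: P2 pit0 -> P1=[5,5,0,3,4,3](0) P2=[0,6,6,5,4,3](0)
Move 3: P1 pit4 -> P1=[5,5,0,3,0,4](1) P2=[1,7,6,5,4,3](0)
Move 4: P2 pit3 -> P1=[6,6,0,3,0,4](1) P2=[1,7,6,0,5,4](1)

Answer: 6 6 0 3 0 4 1 1 7 6 0 5 4 1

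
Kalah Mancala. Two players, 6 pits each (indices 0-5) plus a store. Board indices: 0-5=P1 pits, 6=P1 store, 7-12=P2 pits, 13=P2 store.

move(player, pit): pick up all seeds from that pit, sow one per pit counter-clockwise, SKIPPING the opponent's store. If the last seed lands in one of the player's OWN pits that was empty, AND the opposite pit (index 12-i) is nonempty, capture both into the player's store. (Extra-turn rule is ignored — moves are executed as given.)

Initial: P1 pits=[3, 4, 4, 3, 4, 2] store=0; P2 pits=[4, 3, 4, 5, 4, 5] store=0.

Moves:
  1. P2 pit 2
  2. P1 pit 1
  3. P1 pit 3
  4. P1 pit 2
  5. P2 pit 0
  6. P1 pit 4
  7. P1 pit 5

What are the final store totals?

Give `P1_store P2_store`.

Move 1: P2 pit2 -> P1=[3,4,4,3,4,2](0) P2=[4,3,0,6,5,6](1)
Move 2: P1 pit1 -> P1=[3,0,5,4,5,3](0) P2=[4,3,0,6,5,6](1)
Move 3: P1 pit3 -> P1=[3,0,5,0,6,4](1) P2=[5,3,0,6,5,6](1)
Move 4: P1 pit2 -> P1=[3,0,0,1,7,5](2) P2=[6,3,0,6,5,6](1)
Move 5: P2 pit0 -> P1=[3,0,0,1,7,5](2) P2=[0,4,1,7,6,7](2)
Move 6: P1 pit4 -> P1=[3,0,0,1,0,6](3) P2=[1,5,2,8,7,7](2)
Move 7: P1 pit5 -> P1=[3,0,0,1,0,0](4) P2=[2,6,3,9,8,7](2)

Answer: 4 2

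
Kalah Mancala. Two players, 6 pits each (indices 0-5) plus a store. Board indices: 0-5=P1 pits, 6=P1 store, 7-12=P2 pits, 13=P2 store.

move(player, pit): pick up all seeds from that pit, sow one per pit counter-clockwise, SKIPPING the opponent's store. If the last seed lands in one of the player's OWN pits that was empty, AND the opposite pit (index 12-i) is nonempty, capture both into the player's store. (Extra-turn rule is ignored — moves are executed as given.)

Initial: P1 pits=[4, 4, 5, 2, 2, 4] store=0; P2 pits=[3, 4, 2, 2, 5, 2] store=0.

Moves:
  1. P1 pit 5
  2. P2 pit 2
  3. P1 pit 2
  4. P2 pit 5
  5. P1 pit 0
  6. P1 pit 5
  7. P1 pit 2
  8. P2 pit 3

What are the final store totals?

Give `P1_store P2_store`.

Move 1: P1 pit5 -> P1=[4,4,5,2,2,0](1) P2=[4,5,3,2,5,2](0)
Move 2: P2 pit2 -> P1=[4,4,5,2,2,0](1) P2=[4,5,0,3,6,3](0)
Move 3: P1 pit2 -> P1=[4,4,0,3,3,1](2) P2=[5,5,0,3,6,3](0)
Move 4: P2 pit5 -> P1=[5,5,0,3,3,1](2) P2=[5,5,0,3,6,0](1)
Move 5: P1 pit0 -> P1=[0,6,1,4,4,2](2) P2=[5,5,0,3,6,0](1)
Move 6: P1 pit5 -> P1=[0,6,1,4,4,0](3) P2=[6,5,0,3,6,0](1)
Move 7: P1 pit2 -> P1=[0,6,0,5,4,0](3) P2=[6,5,0,3,6,0](1)
Move 8: P2 pit3 -> P1=[0,6,0,5,4,0](3) P2=[6,5,0,0,7,1](2)

Answer: 3 2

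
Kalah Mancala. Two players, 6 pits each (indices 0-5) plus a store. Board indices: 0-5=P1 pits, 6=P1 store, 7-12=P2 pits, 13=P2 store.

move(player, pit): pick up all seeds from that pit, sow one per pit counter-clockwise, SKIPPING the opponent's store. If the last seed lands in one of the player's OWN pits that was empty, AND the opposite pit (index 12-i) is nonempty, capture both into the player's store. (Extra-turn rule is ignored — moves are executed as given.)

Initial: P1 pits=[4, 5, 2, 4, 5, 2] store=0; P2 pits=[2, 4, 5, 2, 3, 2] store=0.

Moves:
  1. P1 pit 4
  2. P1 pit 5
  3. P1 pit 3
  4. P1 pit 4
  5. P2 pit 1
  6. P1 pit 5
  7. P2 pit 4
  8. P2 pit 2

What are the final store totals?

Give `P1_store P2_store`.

Move 1: P1 pit4 -> P1=[4,5,2,4,0,3](1) P2=[3,5,6,2,3,2](0)
Move 2: P1 pit5 -> P1=[4,5,2,4,0,0](2) P2=[4,6,6,2,3,2](0)
Move 3: P1 pit3 -> P1=[4,5,2,0,1,1](3) P2=[5,6,6,2,3,2](0)
Move 4: P1 pit4 -> P1=[4,5,2,0,0,2](3) P2=[5,6,6,2,3,2](0)
Move 5: P2 pit1 -> P1=[5,5,2,0,0,2](3) P2=[5,0,7,3,4,3](1)
Move 6: P1 pit5 -> P1=[5,5,2,0,0,0](4) P2=[6,0,7,3,4,3](1)
Move 7: P2 pit4 -> P1=[6,6,2,0,0,0](4) P2=[6,0,7,3,0,4](2)
Move 8: P2 pit2 -> P1=[7,7,3,0,0,0](4) P2=[6,0,0,4,1,5](3)

Answer: 4 3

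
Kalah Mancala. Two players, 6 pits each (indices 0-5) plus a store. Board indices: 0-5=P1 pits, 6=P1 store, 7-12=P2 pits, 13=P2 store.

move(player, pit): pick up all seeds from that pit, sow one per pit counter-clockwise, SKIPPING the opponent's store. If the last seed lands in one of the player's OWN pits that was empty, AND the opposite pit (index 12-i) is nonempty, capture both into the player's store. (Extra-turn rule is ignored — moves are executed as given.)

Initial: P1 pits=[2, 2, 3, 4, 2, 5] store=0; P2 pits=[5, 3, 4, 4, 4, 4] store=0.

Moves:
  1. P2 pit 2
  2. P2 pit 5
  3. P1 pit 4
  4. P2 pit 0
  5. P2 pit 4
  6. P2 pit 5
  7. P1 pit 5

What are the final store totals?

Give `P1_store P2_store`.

Move 1: P2 pit2 -> P1=[2,2,3,4,2,5](0) P2=[5,3,0,5,5,5](1)
Move 2: P2 pit5 -> P1=[3,3,4,5,2,5](0) P2=[5,3,0,5,5,0](2)
Move 3: P1 pit4 -> P1=[3,3,4,5,0,6](1) P2=[5,3,0,5,5,0](2)
Move 4: P2 pit0 -> P1=[0,3,4,5,0,6](1) P2=[0,4,1,6,6,0](6)
Move 5: P2 pit4 -> P1=[1,4,5,6,0,6](1) P2=[0,4,1,6,0,1](7)
Move 6: P2 pit5 -> P1=[1,4,5,6,0,6](1) P2=[0,4,1,6,0,0](8)
Move 7: P1 pit5 -> P1=[1,4,5,6,0,0](2) P2=[1,5,2,7,1,0](8)

Answer: 2 8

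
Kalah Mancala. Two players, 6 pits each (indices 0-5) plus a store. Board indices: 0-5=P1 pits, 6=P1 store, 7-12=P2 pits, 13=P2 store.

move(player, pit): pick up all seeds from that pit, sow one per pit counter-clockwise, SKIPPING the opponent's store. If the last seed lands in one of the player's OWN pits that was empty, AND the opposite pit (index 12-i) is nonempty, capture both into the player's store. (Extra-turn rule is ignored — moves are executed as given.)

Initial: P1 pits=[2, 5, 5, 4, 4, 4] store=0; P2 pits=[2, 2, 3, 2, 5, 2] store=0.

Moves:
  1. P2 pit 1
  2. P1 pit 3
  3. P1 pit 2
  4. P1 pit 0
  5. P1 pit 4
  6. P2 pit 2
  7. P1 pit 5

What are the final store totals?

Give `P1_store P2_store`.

Move 1: P2 pit1 -> P1=[2,5,5,4,4,4](0) P2=[2,0,4,3,5,2](0)
Move 2: P1 pit3 -> P1=[2,5,5,0,5,5](1) P2=[3,0,4,3,5,2](0)
Move 3: P1 pit2 -> P1=[2,5,0,1,6,6](2) P2=[4,0,4,3,5,2](0)
Move 4: P1 pit0 -> P1=[0,6,0,1,6,6](6) P2=[4,0,4,0,5,2](0)
Move 5: P1 pit4 -> P1=[0,6,0,1,0,7](7) P2=[5,1,5,1,5,2](0)
Move 6: P2 pit2 -> P1=[1,6,0,1,0,7](7) P2=[5,1,0,2,6,3](1)
Move 7: P1 pit5 -> P1=[1,6,0,1,0,0](8) P2=[6,2,1,3,7,4](1)

Answer: 8 1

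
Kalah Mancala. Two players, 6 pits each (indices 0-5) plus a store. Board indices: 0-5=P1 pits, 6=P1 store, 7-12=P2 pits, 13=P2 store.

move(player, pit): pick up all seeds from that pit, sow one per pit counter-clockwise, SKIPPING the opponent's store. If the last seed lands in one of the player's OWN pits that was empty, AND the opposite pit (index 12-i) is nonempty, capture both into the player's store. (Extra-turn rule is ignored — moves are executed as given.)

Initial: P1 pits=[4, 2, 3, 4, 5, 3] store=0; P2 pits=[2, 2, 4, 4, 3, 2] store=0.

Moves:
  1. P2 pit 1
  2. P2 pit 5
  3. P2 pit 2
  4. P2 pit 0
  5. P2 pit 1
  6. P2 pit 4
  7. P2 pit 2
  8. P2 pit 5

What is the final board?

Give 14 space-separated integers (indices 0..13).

Answer: 8 3 3 0 5 3 0 0 0 0 7 0 0 9

Derivation:
Move 1: P2 pit1 -> P1=[4,2,3,4,5,3](0) P2=[2,0,5,5,3,2](0)
Move 2: P2 pit5 -> P1=[5,2,3,4,5,3](0) P2=[2,0,5,5,3,0](1)
Move 3: P2 pit2 -> P1=[6,2,3,4,5,3](0) P2=[2,0,0,6,4,1](2)
Move 4: P2 pit0 -> P1=[6,2,3,0,5,3](0) P2=[0,1,0,6,4,1](7)
Move 5: P2 pit1 -> P1=[6,2,3,0,5,3](0) P2=[0,0,1,6,4,1](7)
Move 6: P2 pit4 -> P1=[7,3,3,0,5,3](0) P2=[0,0,1,6,0,2](8)
Move 7: P2 pit2 -> P1=[7,3,3,0,5,3](0) P2=[0,0,0,7,0,2](8)
Move 8: P2 pit5 -> P1=[8,3,3,0,5,3](0) P2=[0,0,0,7,0,0](9)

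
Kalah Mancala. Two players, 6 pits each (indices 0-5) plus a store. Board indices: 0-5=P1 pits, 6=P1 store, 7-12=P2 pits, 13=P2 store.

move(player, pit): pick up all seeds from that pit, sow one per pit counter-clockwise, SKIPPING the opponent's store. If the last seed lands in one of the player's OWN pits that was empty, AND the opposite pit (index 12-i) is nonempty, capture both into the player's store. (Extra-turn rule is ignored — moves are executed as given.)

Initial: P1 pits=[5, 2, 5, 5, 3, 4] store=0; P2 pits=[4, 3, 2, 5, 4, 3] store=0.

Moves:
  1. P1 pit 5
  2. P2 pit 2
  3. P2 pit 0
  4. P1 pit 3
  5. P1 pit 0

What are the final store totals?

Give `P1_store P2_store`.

Answer: 2 0

Derivation:
Move 1: P1 pit5 -> P1=[5,2,5,5,3,0](1) P2=[5,4,3,5,4,3](0)
Move 2: P2 pit2 -> P1=[5,2,5,5,3,0](1) P2=[5,4,0,6,5,4](0)
Move 3: P2 pit0 -> P1=[5,2,5,5,3,0](1) P2=[0,5,1,7,6,5](0)
Move 4: P1 pit3 -> P1=[5,2,5,0,4,1](2) P2=[1,6,1,7,6,5](0)
Move 5: P1 pit0 -> P1=[0,3,6,1,5,2](2) P2=[1,6,1,7,6,5](0)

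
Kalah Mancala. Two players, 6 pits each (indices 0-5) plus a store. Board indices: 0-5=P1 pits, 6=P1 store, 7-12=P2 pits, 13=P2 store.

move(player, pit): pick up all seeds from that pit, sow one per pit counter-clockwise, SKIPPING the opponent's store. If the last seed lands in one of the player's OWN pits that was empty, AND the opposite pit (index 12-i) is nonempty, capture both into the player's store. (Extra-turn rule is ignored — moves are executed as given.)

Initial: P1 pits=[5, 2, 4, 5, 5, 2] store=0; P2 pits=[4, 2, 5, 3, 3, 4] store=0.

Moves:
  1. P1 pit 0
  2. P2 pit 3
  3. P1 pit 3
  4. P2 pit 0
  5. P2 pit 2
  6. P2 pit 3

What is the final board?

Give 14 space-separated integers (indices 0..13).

Move 1: P1 pit0 -> P1=[0,3,5,6,6,3](0) P2=[4,2,5,3,3,4](0)
Move 2: P2 pit3 -> P1=[0,3,5,6,6,3](0) P2=[4,2,5,0,4,5](1)
Move 3: P1 pit3 -> P1=[0,3,5,0,7,4](1) P2=[5,3,6,0,4,5](1)
Move 4: P2 pit0 -> P1=[0,3,5,0,7,4](1) P2=[0,4,7,1,5,6](1)
Move 5: P2 pit2 -> P1=[1,4,6,0,7,4](1) P2=[0,4,0,2,6,7](2)
Move 6: P2 pit3 -> P1=[1,4,6,0,7,4](1) P2=[0,4,0,0,7,8](2)

Answer: 1 4 6 0 7 4 1 0 4 0 0 7 8 2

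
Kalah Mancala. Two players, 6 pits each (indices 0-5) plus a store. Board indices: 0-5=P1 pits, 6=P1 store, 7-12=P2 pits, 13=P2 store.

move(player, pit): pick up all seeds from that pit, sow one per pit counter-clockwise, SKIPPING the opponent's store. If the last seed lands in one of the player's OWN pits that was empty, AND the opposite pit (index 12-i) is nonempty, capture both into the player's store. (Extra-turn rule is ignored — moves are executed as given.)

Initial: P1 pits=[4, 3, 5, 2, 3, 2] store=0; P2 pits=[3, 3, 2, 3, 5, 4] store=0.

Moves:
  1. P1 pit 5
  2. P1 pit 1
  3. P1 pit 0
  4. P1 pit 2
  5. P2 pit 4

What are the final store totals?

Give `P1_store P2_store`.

Move 1: P1 pit5 -> P1=[4,3,5,2,3,0](1) P2=[4,3,2,3,5,4](0)
Move 2: P1 pit1 -> P1=[4,0,6,3,4,0](1) P2=[4,3,2,3,5,4](0)
Move 3: P1 pit0 -> P1=[0,1,7,4,5,0](1) P2=[4,3,2,3,5,4](0)
Move 4: P1 pit2 -> P1=[0,1,0,5,6,1](2) P2=[5,4,3,3,5,4](0)
Move 5: P2 pit4 -> P1=[1,2,1,5,6,1](2) P2=[5,4,3,3,0,5](1)

Answer: 2 1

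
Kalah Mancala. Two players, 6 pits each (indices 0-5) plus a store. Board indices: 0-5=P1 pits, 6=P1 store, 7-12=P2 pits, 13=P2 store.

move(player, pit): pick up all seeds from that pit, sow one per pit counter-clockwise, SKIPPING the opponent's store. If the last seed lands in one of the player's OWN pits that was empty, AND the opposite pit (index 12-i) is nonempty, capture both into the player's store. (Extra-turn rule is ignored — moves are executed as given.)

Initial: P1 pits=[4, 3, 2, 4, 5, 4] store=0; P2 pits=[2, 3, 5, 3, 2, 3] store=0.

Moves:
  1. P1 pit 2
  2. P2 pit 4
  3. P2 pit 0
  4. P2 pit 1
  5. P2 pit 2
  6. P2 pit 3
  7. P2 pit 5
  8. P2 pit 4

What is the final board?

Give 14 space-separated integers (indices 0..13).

Answer: 8 6 2 6 7 5 0 0 0 0 0 0 1 5

Derivation:
Move 1: P1 pit2 -> P1=[4,3,0,5,6,4](0) P2=[2,3,5,3,2,3](0)
Move 2: P2 pit4 -> P1=[4,3,0,5,6,4](0) P2=[2,3,5,3,0,4](1)
Move 3: P2 pit0 -> P1=[4,3,0,5,6,4](0) P2=[0,4,6,3,0,4](1)
Move 4: P2 pit1 -> P1=[4,3,0,5,6,4](0) P2=[0,0,7,4,1,5](1)
Move 5: P2 pit2 -> P1=[5,4,1,5,6,4](0) P2=[0,0,0,5,2,6](2)
Move 6: P2 pit3 -> P1=[6,5,1,5,6,4](0) P2=[0,0,0,0,3,7](3)
Move 7: P2 pit5 -> P1=[7,6,2,6,7,5](0) P2=[0,0,0,0,3,0](4)
Move 8: P2 pit4 -> P1=[8,6,2,6,7,5](0) P2=[0,0,0,0,0,1](5)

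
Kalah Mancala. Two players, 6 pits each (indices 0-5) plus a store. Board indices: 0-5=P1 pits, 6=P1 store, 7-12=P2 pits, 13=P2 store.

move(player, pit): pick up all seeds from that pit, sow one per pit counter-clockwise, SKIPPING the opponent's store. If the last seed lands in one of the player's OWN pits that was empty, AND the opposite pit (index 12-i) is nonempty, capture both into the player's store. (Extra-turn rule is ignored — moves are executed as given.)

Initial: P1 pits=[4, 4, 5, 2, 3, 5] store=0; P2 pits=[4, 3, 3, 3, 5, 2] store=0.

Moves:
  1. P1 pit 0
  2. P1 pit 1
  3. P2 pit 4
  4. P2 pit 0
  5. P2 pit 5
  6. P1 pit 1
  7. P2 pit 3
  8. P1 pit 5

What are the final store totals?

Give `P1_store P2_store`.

Answer: 2 5

Derivation:
Move 1: P1 pit0 -> P1=[0,5,6,3,4,5](0) P2=[4,3,3,3,5,2](0)
Move 2: P1 pit1 -> P1=[0,0,7,4,5,6](1) P2=[4,3,3,3,5,2](0)
Move 3: P2 pit4 -> P1=[1,1,8,4,5,6](1) P2=[4,3,3,3,0,3](1)
Move 4: P2 pit0 -> P1=[1,0,8,4,5,6](1) P2=[0,4,4,4,0,3](3)
Move 5: P2 pit5 -> P1=[2,1,8,4,5,6](1) P2=[0,4,4,4,0,0](4)
Move 6: P1 pit1 -> P1=[2,0,9,4,5,6](1) P2=[0,4,4,4,0,0](4)
Move 7: P2 pit3 -> P1=[3,0,9,4,5,6](1) P2=[0,4,4,0,1,1](5)
Move 8: P1 pit5 -> P1=[3,0,9,4,5,0](2) P2=[1,5,5,1,2,1](5)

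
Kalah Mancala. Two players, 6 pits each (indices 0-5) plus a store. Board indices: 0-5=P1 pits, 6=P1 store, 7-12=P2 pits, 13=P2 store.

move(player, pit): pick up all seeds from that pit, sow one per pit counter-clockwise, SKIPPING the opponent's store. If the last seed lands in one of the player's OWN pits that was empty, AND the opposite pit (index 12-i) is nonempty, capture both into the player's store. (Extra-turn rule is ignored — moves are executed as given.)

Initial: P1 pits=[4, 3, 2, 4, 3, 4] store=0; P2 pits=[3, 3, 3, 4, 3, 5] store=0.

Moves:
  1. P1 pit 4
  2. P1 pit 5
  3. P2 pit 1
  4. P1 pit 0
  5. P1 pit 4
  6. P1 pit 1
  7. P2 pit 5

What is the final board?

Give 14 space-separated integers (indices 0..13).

Move 1: P1 pit4 -> P1=[4,3,2,4,0,5](1) P2=[4,3,3,4,3,5](0)
Move 2: P1 pit5 -> P1=[4,3,2,4,0,0](2) P2=[5,4,4,5,3,5](0)
Move 3: P2 pit1 -> P1=[4,3,2,4,0,0](2) P2=[5,0,5,6,4,6](0)
Move 4: P1 pit0 -> P1=[0,4,3,5,1,0](2) P2=[5,0,5,6,4,6](0)
Move 5: P1 pit4 -> P1=[0,4,3,5,0,0](8) P2=[0,0,5,6,4,6](0)
Move 6: P1 pit1 -> P1=[0,0,4,6,1,1](8) P2=[0,0,5,6,4,6](0)
Move 7: P2 pit5 -> P1=[1,1,5,7,2,1](8) P2=[0,0,5,6,4,0](1)

Answer: 1 1 5 7 2 1 8 0 0 5 6 4 0 1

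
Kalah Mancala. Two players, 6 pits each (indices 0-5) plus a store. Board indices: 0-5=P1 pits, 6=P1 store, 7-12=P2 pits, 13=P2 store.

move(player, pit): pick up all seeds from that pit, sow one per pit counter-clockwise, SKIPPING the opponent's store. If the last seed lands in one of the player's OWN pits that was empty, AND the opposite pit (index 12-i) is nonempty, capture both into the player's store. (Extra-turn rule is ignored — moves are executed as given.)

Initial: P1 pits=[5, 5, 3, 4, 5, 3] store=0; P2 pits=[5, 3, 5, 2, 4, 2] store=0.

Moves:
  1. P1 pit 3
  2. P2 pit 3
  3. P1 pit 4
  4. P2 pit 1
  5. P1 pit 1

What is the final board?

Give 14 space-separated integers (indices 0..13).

Move 1: P1 pit3 -> P1=[5,5,3,0,6,4](1) P2=[6,3,5,2,4,2](0)
Move 2: P2 pit3 -> P1=[5,5,3,0,6,4](1) P2=[6,3,5,0,5,3](0)
Move 3: P1 pit4 -> P1=[5,5,3,0,0,5](2) P2=[7,4,6,1,5,3](0)
Move 4: P2 pit1 -> P1=[5,5,3,0,0,5](2) P2=[7,0,7,2,6,4](0)
Move 5: P1 pit1 -> P1=[5,0,4,1,1,6](3) P2=[7,0,7,2,6,4](0)

Answer: 5 0 4 1 1 6 3 7 0 7 2 6 4 0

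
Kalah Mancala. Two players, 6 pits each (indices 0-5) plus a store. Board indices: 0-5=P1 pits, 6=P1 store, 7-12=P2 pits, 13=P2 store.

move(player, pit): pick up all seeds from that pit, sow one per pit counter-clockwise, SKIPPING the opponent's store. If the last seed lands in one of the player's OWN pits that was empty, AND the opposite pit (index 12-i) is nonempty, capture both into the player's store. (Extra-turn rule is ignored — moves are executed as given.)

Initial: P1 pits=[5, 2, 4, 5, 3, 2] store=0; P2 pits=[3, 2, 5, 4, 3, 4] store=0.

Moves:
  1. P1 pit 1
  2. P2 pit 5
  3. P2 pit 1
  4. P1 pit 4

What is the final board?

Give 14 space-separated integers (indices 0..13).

Answer: 6 1 6 6 0 3 1 4 0 6 5 3 0 1

Derivation:
Move 1: P1 pit1 -> P1=[5,0,5,6,3,2](0) P2=[3,2,5,4,3,4](0)
Move 2: P2 pit5 -> P1=[6,1,6,6,3,2](0) P2=[3,2,5,4,3,0](1)
Move 3: P2 pit1 -> P1=[6,1,6,6,3,2](0) P2=[3,0,6,5,3,0](1)
Move 4: P1 pit4 -> P1=[6,1,6,6,0,3](1) P2=[4,0,6,5,3,0](1)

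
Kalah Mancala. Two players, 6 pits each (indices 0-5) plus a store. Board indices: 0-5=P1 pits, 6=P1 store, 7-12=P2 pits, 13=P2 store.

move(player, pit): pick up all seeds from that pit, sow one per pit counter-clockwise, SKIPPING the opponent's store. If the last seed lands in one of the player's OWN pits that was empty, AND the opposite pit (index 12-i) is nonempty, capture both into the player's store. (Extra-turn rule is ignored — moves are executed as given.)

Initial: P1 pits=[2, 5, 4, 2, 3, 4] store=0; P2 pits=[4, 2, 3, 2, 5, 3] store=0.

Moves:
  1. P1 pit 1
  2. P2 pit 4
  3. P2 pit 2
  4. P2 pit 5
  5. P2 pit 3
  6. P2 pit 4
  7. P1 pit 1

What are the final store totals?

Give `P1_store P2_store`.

Move 1: P1 pit1 -> P1=[2,0,5,3,4,5](1) P2=[4,2,3,2,5,3](0)
Move 2: P2 pit4 -> P1=[3,1,6,3,4,5](1) P2=[4,2,3,2,0,4](1)
Move 3: P2 pit2 -> P1=[3,1,6,3,4,5](1) P2=[4,2,0,3,1,5](1)
Move 4: P2 pit5 -> P1=[4,2,7,4,4,5](1) P2=[4,2,0,3,1,0](2)
Move 5: P2 pit3 -> P1=[4,2,7,4,4,5](1) P2=[4,2,0,0,2,1](3)
Move 6: P2 pit4 -> P1=[4,2,7,4,4,5](1) P2=[4,2,0,0,0,2](4)
Move 7: P1 pit1 -> P1=[4,0,8,5,4,5](1) P2=[4,2,0,0,0,2](4)

Answer: 1 4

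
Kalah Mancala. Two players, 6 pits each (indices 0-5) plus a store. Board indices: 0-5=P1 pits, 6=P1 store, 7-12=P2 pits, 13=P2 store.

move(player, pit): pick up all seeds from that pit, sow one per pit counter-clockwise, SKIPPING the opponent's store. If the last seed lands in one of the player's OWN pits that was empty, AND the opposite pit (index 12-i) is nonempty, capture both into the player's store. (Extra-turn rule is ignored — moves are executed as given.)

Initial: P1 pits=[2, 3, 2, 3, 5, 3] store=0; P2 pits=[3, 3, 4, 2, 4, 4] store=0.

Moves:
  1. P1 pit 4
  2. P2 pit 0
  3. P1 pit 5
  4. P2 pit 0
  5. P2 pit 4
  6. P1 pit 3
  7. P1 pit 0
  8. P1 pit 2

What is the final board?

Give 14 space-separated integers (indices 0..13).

Move 1: P1 pit4 -> P1=[2,3,2,3,0,4](1) P2=[4,4,5,2,4,4](0)
Move 2: P2 pit0 -> P1=[2,3,2,3,0,4](1) P2=[0,5,6,3,5,4](0)
Move 3: P1 pit5 -> P1=[2,3,2,3,0,0](2) P2=[1,6,7,3,5,4](0)
Move 4: P2 pit0 -> P1=[2,3,2,3,0,0](2) P2=[0,7,7,3,5,4](0)
Move 5: P2 pit4 -> P1=[3,4,3,3,0,0](2) P2=[0,7,7,3,0,5](1)
Move 6: P1 pit3 -> P1=[3,4,3,0,1,1](3) P2=[0,7,7,3,0,5](1)
Move 7: P1 pit0 -> P1=[0,5,4,0,1,1](11) P2=[0,7,0,3,0,5](1)
Move 8: P1 pit2 -> P1=[0,5,0,1,2,2](12) P2=[0,7,0,3,0,5](1)

Answer: 0 5 0 1 2 2 12 0 7 0 3 0 5 1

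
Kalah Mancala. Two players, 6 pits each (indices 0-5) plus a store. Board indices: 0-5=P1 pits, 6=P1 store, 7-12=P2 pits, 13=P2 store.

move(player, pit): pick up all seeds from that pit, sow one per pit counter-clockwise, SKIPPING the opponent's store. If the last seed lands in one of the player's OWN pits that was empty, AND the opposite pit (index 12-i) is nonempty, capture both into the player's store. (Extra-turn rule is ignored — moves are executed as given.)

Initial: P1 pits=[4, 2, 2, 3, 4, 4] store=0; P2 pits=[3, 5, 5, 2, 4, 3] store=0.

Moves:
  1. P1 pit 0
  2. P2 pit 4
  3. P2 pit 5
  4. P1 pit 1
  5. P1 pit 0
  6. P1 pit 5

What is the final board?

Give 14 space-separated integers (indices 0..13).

Move 1: P1 pit0 -> P1=[0,3,3,4,5,4](0) P2=[3,5,5,2,4,3](0)
Move 2: P2 pit4 -> P1=[1,4,3,4,5,4](0) P2=[3,5,5,2,0,4](1)
Move 3: P2 pit5 -> P1=[2,5,4,4,5,4](0) P2=[3,5,5,2,0,0](2)
Move 4: P1 pit1 -> P1=[2,0,5,5,6,5](1) P2=[3,5,5,2,0,0](2)
Move 5: P1 pit0 -> P1=[0,1,6,5,6,5](1) P2=[3,5,5,2,0,0](2)
Move 6: P1 pit5 -> P1=[0,1,6,5,6,0](2) P2=[4,6,6,3,0,0](2)

Answer: 0 1 6 5 6 0 2 4 6 6 3 0 0 2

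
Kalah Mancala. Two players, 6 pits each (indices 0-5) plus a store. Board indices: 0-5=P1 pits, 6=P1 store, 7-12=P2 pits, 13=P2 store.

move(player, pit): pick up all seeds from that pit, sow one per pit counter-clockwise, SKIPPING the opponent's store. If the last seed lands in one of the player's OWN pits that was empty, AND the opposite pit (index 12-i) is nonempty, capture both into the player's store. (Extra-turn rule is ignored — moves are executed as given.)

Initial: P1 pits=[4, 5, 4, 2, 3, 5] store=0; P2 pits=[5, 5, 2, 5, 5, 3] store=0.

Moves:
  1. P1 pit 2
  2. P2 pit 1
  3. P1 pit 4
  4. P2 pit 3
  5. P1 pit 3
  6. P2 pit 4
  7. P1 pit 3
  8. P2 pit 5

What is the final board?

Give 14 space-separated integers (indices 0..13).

Move 1: P1 pit2 -> P1=[4,5,0,3,4,6](1) P2=[5,5,2,5,5,3](0)
Move 2: P2 pit1 -> P1=[4,5,0,3,4,6](1) P2=[5,0,3,6,6,4](1)
Move 3: P1 pit4 -> P1=[4,5,0,3,0,7](2) P2=[6,1,3,6,6,4](1)
Move 4: P2 pit3 -> P1=[5,6,1,3,0,7](2) P2=[6,1,3,0,7,5](2)
Move 5: P1 pit3 -> P1=[5,6,1,0,1,8](3) P2=[6,1,3,0,7,5](2)
Move 6: P2 pit4 -> P1=[6,7,2,1,2,8](3) P2=[6,1,3,0,0,6](3)
Move 7: P1 pit3 -> P1=[6,7,2,0,3,8](3) P2=[6,1,3,0,0,6](3)
Move 8: P2 pit5 -> P1=[7,8,3,1,4,8](3) P2=[6,1,3,0,0,0](4)

Answer: 7 8 3 1 4 8 3 6 1 3 0 0 0 4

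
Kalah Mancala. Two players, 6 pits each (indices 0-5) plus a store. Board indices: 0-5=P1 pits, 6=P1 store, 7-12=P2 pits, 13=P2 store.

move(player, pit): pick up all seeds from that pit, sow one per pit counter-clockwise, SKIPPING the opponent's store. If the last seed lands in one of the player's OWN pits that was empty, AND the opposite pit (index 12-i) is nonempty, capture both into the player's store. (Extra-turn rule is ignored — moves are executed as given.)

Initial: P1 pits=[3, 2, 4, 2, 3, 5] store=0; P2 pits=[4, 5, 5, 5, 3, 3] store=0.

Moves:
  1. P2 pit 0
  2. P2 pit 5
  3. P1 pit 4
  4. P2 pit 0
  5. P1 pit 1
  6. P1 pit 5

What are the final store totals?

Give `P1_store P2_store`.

Move 1: P2 pit0 -> P1=[3,2,4,2,3,5](0) P2=[0,6,6,6,4,3](0)
Move 2: P2 pit5 -> P1=[4,3,4,2,3,5](0) P2=[0,6,6,6,4,0](1)
Move 3: P1 pit4 -> P1=[4,3,4,2,0,6](1) P2=[1,6,6,6,4,0](1)
Move 4: P2 pit0 -> P1=[4,3,4,2,0,6](1) P2=[0,7,6,6,4,0](1)
Move 5: P1 pit1 -> P1=[4,0,5,3,0,6](9) P2=[0,0,6,6,4,0](1)
Move 6: P1 pit5 -> P1=[4,0,5,3,0,0](10) P2=[1,1,7,7,5,0](1)

Answer: 10 1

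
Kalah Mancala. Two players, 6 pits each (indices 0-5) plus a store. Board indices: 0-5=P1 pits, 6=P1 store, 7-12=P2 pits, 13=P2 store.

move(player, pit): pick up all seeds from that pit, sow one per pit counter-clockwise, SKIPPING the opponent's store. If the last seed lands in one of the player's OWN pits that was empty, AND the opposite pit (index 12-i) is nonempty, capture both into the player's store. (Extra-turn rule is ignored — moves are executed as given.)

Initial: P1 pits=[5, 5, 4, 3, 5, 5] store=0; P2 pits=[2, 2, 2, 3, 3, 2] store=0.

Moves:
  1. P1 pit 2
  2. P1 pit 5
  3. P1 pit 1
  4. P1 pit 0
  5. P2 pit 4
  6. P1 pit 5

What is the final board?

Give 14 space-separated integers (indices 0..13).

Move 1: P1 pit2 -> P1=[5,5,0,4,6,6](1) P2=[2,2,2,3,3,2](0)
Move 2: P1 pit5 -> P1=[5,5,0,4,6,0](2) P2=[3,3,3,4,4,2](0)
Move 3: P1 pit1 -> P1=[5,0,1,5,7,1](3) P2=[3,3,3,4,4,2](0)
Move 4: P1 pit0 -> P1=[0,1,2,6,8,2](3) P2=[3,3,3,4,4,2](0)
Move 5: P2 pit4 -> P1=[1,2,2,6,8,2](3) P2=[3,3,3,4,0,3](1)
Move 6: P1 pit5 -> P1=[1,2,2,6,8,0](4) P2=[4,3,3,4,0,3](1)

Answer: 1 2 2 6 8 0 4 4 3 3 4 0 3 1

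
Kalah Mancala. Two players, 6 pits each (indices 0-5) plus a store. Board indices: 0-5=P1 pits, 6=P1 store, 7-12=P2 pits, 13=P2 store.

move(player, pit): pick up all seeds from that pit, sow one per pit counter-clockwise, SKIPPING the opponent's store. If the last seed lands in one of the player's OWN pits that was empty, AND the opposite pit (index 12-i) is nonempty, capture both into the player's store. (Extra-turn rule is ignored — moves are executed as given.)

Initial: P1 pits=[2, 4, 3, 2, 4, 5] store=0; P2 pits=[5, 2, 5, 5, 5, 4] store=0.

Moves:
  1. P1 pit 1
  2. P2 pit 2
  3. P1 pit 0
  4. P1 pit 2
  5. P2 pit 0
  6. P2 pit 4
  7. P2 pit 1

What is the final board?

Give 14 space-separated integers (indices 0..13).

Answer: 1 0 1 6 7 7 1 0 0 2 8 0 7 6

Derivation:
Move 1: P1 pit1 -> P1=[2,0,4,3,5,6](0) P2=[5,2,5,5,5,4](0)
Move 2: P2 pit2 -> P1=[3,0,4,3,5,6](0) P2=[5,2,0,6,6,5](1)
Move 3: P1 pit0 -> P1=[0,1,5,4,5,6](0) P2=[5,2,0,6,6,5](1)
Move 4: P1 pit2 -> P1=[0,1,0,5,6,7](1) P2=[6,2,0,6,6,5](1)
Move 5: P2 pit0 -> P1=[0,1,0,5,6,7](1) P2=[0,3,1,7,7,6](2)
Move 6: P2 pit4 -> P1=[1,2,1,6,7,7](1) P2=[0,3,1,7,0,7](3)
Move 7: P2 pit1 -> P1=[1,0,1,6,7,7](1) P2=[0,0,2,8,0,7](6)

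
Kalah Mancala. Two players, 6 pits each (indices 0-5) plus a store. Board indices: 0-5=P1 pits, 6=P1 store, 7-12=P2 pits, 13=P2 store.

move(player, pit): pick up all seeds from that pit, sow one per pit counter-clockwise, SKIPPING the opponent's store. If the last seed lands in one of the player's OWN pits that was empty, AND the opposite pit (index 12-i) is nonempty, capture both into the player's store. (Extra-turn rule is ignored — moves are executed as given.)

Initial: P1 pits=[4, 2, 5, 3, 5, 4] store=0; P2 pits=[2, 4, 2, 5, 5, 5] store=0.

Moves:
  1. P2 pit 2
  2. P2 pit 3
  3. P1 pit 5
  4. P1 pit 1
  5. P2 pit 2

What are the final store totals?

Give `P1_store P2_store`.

Answer: 1 9

Derivation:
Move 1: P2 pit2 -> P1=[4,2,5,3,5,4](0) P2=[2,4,0,6,6,5](0)
Move 2: P2 pit3 -> P1=[5,3,6,3,5,4](0) P2=[2,4,0,0,7,6](1)
Move 3: P1 pit5 -> P1=[5,3,6,3,5,0](1) P2=[3,5,1,0,7,6](1)
Move 4: P1 pit1 -> P1=[5,0,7,4,6,0](1) P2=[3,5,1,0,7,6](1)
Move 5: P2 pit2 -> P1=[5,0,0,4,6,0](1) P2=[3,5,0,0,7,6](9)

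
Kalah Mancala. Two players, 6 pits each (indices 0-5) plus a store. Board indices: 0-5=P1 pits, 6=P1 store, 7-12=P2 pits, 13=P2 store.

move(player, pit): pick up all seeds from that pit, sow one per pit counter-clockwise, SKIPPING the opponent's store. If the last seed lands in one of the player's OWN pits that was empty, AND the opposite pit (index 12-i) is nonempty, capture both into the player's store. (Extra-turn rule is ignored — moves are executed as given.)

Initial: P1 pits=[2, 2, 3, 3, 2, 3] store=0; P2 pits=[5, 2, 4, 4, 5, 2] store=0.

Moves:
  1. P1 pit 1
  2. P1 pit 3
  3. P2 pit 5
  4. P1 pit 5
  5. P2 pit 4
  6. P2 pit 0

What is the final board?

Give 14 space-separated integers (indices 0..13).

Answer: 5 1 5 0 3 0 2 0 4 6 5 1 2 3

Derivation:
Move 1: P1 pit1 -> P1=[2,0,4,4,2,3](0) P2=[5,2,4,4,5,2](0)
Move 2: P1 pit3 -> P1=[2,0,4,0,3,4](1) P2=[6,2,4,4,5,2](0)
Move 3: P2 pit5 -> P1=[3,0,4,0,3,4](1) P2=[6,2,4,4,5,0](1)
Move 4: P1 pit5 -> P1=[3,0,4,0,3,0](2) P2=[7,3,5,4,5,0](1)
Move 5: P2 pit4 -> P1=[4,1,5,0,3,0](2) P2=[7,3,5,4,0,1](2)
Move 6: P2 pit0 -> P1=[5,1,5,0,3,0](2) P2=[0,4,6,5,1,2](3)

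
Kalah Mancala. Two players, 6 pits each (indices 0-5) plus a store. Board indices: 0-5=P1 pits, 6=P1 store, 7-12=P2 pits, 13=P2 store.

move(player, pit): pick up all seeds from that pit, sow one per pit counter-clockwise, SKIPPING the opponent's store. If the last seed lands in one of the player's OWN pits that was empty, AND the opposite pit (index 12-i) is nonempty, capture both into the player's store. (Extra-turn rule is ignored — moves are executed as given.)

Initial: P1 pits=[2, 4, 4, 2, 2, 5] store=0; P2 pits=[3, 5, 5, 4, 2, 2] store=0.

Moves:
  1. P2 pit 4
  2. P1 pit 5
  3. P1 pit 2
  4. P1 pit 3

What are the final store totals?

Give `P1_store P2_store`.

Answer: 3 1

Derivation:
Move 1: P2 pit4 -> P1=[2,4,4,2,2,5](0) P2=[3,5,5,4,0,3](1)
Move 2: P1 pit5 -> P1=[2,4,4,2,2,0](1) P2=[4,6,6,5,0,3](1)
Move 3: P1 pit2 -> P1=[2,4,0,3,3,1](2) P2=[4,6,6,5,0,3](1)
Move 4: P1 pit3 -> P1=[2,4,0,0,4,2](3) P2=[4,6,6,5,0,3](1)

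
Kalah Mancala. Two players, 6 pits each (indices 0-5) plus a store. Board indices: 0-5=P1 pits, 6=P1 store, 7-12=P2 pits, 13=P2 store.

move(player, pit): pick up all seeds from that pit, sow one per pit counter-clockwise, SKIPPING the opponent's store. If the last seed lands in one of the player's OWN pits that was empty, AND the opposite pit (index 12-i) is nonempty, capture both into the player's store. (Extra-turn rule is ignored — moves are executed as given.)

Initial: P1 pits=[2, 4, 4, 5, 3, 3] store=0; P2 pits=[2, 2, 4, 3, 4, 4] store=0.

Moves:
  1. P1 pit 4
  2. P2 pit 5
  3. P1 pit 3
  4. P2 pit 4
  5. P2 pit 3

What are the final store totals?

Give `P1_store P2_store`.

Move 1: P1 pit4 -> P1=[2,4,4,5,0,4](1) P2=[3,2,4,3,4,4](0)
Move 2: P2 pit5 -> P1=[3,5,5,5,0,4](1) P2=[3,2,4,3,4,0](1)
Move 3: P1 pit3 -> P1=[3,5,5,0,1,5](2) P2=[4,3,4,3,4,0](1)
Move 4: P2 pit4 -> P1=[4,6,5,0,1,5](2) P2=[4,3,4,3,0,1](2)
Move 5: P2 pit3 -> P1=[4,6,5,0,1,5](2) P2=[4,3,4,0,1,2](3)

Answer: 2 3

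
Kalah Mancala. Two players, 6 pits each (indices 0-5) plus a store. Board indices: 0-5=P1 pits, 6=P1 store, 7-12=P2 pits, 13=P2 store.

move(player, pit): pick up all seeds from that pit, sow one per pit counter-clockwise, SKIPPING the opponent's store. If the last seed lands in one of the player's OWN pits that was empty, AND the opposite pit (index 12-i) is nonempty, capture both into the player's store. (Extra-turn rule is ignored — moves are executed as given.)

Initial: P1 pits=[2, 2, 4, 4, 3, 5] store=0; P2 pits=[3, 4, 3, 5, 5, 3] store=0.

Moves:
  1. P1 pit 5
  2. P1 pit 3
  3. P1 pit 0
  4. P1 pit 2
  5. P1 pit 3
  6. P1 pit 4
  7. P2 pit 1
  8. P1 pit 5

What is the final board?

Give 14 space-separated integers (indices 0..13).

Move 1: P1 pit5 -> P1=[2,2,4,4,3,0](1) P2=[4,5,4,6,5,3](0)
Move 2: P1 pit3 -> P1=[2,2,4,0,4,1](2) P2=[5,5,4,6,5,3](0)
Move 3: P1 pit0 -> P1=[0,3,5,0,4,1](2) P2=[5,5,4,6,5,3](0)
Move 4: P1 pit2 -> P1=[0,3,0,1,5,2](3) P2=[6,5,4,6,5,3](0)
Move 5: P1 pit3 -> P1=[0,3,0,0,6,2](3) P2=[6,5,4,6,5,3](0)
Move 6: P1 pit4 -> P1=[0,3,0,0,0,3](4) P2=[7,6,5,7,5,3](0)
Move 7: P2 pit1 -> P1=[1,3,0,0,0,3](4) P2=[7,0,6,8,6,4](1)
Move 8: P1 pit5 -> P1=[1,3,0,0,0,0](5) P2=[8,1,6,8,6,4](1)

Answer: 1 3 0 0 0 0 5 8 1 6 8 6 4 1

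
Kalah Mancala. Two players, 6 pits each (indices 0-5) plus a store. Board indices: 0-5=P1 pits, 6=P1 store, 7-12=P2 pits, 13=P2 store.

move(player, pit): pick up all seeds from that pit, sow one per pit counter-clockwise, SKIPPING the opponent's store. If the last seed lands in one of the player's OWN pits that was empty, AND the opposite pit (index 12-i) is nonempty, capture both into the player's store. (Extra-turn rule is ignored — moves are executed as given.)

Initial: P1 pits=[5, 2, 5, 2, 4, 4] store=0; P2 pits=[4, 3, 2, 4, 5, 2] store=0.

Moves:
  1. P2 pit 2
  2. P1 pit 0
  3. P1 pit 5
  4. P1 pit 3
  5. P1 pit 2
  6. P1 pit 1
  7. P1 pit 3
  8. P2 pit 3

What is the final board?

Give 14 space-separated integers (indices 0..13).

Answer: 1 1 2 0 9 3 3 6 5 1 0 7 3 1

Derivation:
Move 1: P2 pit2 -> P1=[5,2,5,2,4,4](0) P2=[4,3,0,5,6,2](0)
Move 2: P1 pit0 -> P1=[0,3,6,3,5,5](0) P2=[4,3,0,5,6,2](0)
Move 3: P1 pit5 -> P1=[0,3,6,3,5,0](1) P2=[5,4,1,6,6,2](0)
Move 4: P1 pit3 -> P1=[0,3,6,0,6,1](2) P2=[5,4,1,6,6,2](0)
Move 5: P1 pit2 -> P1=[0,3,0,1,7,2](3) P2=[6,5,1,6,6,2](0)
Move 6: P1 pit1 -> P1=[0,0,1,2,8,2](3) P2=[6,5,1,6,6,2](0)
Move 7: P1 pit3 -> P1=[0,0,1,0,9,3](3) P2=[6,5,1,6,6,2](0)
Move 8: P2 pit3 -> P1=[1,1,2,0,9,3](3) P2=[6,5,1,0,7,3](1)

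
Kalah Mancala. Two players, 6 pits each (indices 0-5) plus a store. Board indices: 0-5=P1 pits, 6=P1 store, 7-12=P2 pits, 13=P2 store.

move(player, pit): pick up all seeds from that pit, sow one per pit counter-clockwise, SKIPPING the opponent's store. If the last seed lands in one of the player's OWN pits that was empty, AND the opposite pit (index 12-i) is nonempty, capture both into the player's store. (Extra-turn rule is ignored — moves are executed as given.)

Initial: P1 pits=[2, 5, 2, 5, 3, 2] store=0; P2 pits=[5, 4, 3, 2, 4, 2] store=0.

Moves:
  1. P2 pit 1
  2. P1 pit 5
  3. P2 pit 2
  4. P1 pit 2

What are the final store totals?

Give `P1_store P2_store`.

Move 1: P2 pit1 -> P1=[2,5,2,5,3,2](0) P2=[5,0,4,3,5,3](0)
Move 2: P1 pit5 -> P1=[2,5,2,5,3,0](1) P2=[6,0,4,3,5,3](0)
Move 3: P2 pit2 -> P1=[2,5,2,5,3,0](1) P2=[6,0,0,4,6,4](1)
Move 4: P1 pit2 -> P1=[2,5,0,6,4,0](1) P2=[6,0,0,4,6,4](1)

Answer: 1 1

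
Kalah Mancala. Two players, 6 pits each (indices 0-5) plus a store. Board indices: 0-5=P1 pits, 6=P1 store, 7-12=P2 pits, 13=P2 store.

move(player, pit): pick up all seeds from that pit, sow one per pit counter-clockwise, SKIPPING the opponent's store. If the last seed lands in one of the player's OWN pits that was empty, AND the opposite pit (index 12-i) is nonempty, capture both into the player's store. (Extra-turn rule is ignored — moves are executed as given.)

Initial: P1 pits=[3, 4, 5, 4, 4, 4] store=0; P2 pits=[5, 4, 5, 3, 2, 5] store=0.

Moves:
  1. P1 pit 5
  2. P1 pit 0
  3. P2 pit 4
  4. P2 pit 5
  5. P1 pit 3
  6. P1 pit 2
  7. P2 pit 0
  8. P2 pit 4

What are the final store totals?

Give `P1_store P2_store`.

Move 1: P1 pit5 -> P1=[3,4,5,4,4,0](1) P2=[6,5,6,3,2,5](0)
Move 2: P1 pit0 -> P1=[0,5,6,5,4,0](1) P2=[6,5,6,3,2,5](0)
Move 3: P2 pit4 -> P1=[0,5,6,5,4,0](1) P2=[6,5,6,3,0,6](1)
Move 4: P2 pit5 -> P1=[1,6,7,6,5,0](1) P2=[6,5,6,3,0,0](2)
Move 5: P1 pit3 -> P1=[1,6,7,0,6,1](2) P2=[7,6,7,3,0,0](2)
Move 6: P1 pit2 -> P1=[1,6,0,1,7,2](3) P2=[8,7,8,3,0,0](2)
Move 7: P2 pit0 -> P1=[2,7,0,1,7,2](3) P2=[0,8,9,4,1,1](3)
Move 8: P2 pit4 -> P1=[2,7,0,1,7,2](3) P2=[0,8,9,4,0,2](3)

Answer: 3 3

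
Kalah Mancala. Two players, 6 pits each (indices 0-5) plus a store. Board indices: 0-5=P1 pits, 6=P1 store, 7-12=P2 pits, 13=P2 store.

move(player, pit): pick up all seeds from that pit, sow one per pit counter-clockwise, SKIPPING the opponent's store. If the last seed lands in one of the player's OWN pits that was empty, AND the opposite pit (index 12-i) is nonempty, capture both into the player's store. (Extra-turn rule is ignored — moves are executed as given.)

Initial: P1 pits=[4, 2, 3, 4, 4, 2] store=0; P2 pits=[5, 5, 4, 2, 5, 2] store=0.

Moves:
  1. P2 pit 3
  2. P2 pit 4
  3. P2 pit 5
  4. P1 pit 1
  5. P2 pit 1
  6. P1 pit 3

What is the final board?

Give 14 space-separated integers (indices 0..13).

Answer: 6 0 6 0 6 4 1 6 1 6 1 1 1 3

Derivation:
Move 1: P2 pit3 -> P1=[4,2,3,4,4,2](0) P2=[5,5,4,0,6,3](0)
Move 2: P2 pit4 -> P1=[5,3,4,5,4,2](0) P2=[5,5,4,0,0,4](1)
Move 3: P2 pit5 -> P1=[6,4,5,5,4,2](0) P2=[5,5,4,0,0,0](2)
Move 4: P1 pit1 -> P1=[6,0,6,6,5,3](0) P2=[5,5,4,0,0,0](2)
Move 5: P2 pit1 -> P1=[6,0,6,6,5,3](0) P2=[5,0,5,1,1,1](3)
Move 6: P1 pit3 -> P1=[6,0,6,0,6,4](1) P2=[6,1,6,1,1,1](3)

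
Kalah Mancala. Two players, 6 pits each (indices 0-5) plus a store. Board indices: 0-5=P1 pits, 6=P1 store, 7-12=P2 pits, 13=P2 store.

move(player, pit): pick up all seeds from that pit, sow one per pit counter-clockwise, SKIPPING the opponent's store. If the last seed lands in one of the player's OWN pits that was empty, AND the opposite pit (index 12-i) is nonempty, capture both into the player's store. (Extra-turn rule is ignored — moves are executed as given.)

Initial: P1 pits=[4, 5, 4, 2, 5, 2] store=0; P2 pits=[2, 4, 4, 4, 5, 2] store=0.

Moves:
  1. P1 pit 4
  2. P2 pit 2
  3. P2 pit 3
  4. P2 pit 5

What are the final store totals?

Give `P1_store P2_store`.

Move 1: P1 pit4 -> P1=[4,5,4,2,0,3](1) P2=[3,5,5,4,5,2](0)
Move 2: P2 pit2 -> P1=[5,5,4,2,0,3](1) P2=[3,5,0,5,6,3](1)
Move 3: P2 pit3 -> P1=[6,6,4,2,0,3](1) P2=[3,5,0,0,7,4](2)
Move 4: P2 pit5 -> P1=[7,7,5,2,0,3](1) P2=[3,5,0,0,7,0](3)

Answer: 1 3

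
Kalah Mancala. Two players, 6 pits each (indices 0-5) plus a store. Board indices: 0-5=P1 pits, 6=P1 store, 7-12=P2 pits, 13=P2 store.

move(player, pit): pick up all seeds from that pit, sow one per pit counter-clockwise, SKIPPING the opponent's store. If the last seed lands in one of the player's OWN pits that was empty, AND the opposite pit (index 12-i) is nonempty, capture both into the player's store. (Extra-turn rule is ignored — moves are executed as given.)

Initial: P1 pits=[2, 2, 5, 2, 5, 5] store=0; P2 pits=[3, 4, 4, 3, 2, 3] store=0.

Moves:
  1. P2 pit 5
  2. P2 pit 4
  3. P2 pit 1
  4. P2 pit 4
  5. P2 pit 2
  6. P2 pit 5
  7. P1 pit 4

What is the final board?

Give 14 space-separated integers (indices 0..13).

Move 1: P2 pit5 -> P1=[3,3,5,2,5,5](0) P2=[3,4,4,3,2,0](1)
Move 2: P2 pit4 -> P1=[3,3,5,2,5,5](0) P2=[3,4,4,3,0,1](2)
Move 3: P2 pit1 -> P1=[3,3,5,2,5,5](0) P2=[3,0,5,4,1,2](2)
Move 4: P2 pit4 -> P1=[3,3,5,2,5,5](0) P2=[3,0,5,4,0,3](2)
Move 5: P2 pit2 -> P1=[4,3,5,2,5,5](0) P2=[3,0,0,5,1,4](3)
Move 6: P2 pit5 -> P1=[5,4,6,2,5,5](0) P2=[3,0,0,5,1,0](4)
Move 7: P1 pit4 -> P1=[5,4,6,2,0,6](1) P2=[4,1,1,5,1,0](4)

Answer: 5 4 6 2 0 6 1 4 1 1 5 1 0 4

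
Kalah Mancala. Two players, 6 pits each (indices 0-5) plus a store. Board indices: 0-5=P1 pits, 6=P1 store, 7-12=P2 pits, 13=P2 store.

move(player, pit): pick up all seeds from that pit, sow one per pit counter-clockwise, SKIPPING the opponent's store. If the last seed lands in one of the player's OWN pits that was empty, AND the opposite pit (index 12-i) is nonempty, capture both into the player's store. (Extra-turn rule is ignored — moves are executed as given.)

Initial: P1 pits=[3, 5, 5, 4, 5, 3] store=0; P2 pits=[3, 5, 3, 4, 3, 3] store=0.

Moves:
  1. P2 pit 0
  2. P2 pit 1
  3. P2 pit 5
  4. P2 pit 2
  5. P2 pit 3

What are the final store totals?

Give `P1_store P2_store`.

Answer: 0 4

Derivation:
Move 1: P2 pit0 -> P1=[3,5,5,4,5,3](0) P2=[0,6,4,5,3,3](0)
Move 2: P2 pit1 -> P1=[4,5,5,4,5,3](0) P2=[0,0,5,6,4,4](1)
Move 3: P2 pit5 -> P1=[5,6,6,4,5,3](0) P2=[0,0,5,6,4,0](2)
Move 4: P2 pit2 -> P1=[6,6,6,4,5,3](0) P2=[0,0,0,7,5,1](3)
Move 5: P2 pit3 -> P1=[7,7,7,5,5,3](0) P2=[0,0,0,0,6,2](4)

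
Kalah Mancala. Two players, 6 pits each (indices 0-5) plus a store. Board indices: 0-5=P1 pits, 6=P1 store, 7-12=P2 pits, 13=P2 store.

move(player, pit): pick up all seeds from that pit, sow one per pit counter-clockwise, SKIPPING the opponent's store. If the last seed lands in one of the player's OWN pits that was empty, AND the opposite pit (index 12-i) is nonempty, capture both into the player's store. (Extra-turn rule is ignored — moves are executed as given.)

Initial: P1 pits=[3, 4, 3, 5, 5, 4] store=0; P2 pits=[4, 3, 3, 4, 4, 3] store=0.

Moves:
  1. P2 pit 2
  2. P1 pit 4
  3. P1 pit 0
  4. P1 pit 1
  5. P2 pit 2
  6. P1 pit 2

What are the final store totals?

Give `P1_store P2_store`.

Answer: 3 0

Derivation:
Move 1: P2 pit2 -> P1=[3,4,3,5,5,4](0) P2=[4,3,0,5,5,4](0)
Move 2: P1 pit4 -> P1=[3,4,3,5,0,5](1) P2=[5,4,1,5,5,4](0)
Move 3: P1 pit0 -> P1=[0,5,4,6,0,5](1) P2=[5,4,1,5,5,4](0)
Move 4: P1 pit1 -> P1=[0,0,5,7,1,6](2) P2=[5,4,1,5,5,4](0)
Move 5: P2 pit2 -> P1=[0,0,5,7,1,6](2) P2=[5,4,0,6,5,4](0)
Move 6: P1 pit2 -> P1=[0,0,0,8,2,7](3) P2=[6,4,0,6,5,4](0)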